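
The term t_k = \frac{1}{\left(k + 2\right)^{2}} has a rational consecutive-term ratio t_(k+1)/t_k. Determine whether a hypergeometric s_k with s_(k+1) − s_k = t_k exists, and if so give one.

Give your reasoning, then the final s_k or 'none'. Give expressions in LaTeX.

The ratio is (k + 2)**2/(k + 3)**2.
So A=k**2 + 4*k + 4 and B=k**2 + 6*k + 9, with C=1.
Solve (k**2 + 4*k + 4)·f(k+1) − (k**2 + 4*k + 4)·f(k) = 1.
deg f ≤ 0 (via 2,2,0).
Generic f = c0 gives residual -1; -1 = 0 cannot hold, so t_k is not Gosper-summable.

not Gosper-summable; s_k does not exist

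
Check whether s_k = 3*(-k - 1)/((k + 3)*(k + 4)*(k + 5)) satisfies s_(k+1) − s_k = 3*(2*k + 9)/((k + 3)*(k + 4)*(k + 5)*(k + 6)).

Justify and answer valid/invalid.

Invalid: residual -27/(k**4 + 18*k**3 + 119*k**2 + 342*k + 360) ≠ 0.

s_(k+1) = 3*(-k - 2)/((k + 4)*(k + 5)*(k + 6))
s_(k+1) − s_k = 6*k/(k**4 + 18*k**3 + 119*k**2 + 342*k + 360)
(s_(k+1) − s_k) − t_k = -27/(k**4 + 18*k**3 + 119*k**2 + 342*k + 360)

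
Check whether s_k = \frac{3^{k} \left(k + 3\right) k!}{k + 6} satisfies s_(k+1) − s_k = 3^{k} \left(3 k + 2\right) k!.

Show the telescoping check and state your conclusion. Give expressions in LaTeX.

Invalid: residual - \frac{3^{k + 1} \left(3 k^{2} + 20 k + 11\right) k!}{\left(k + 6\right) \left(k + 7\right)} ≠ 0.

s_(k+1) = 3**(k + 1)*(k + 4)*factorial(k + 1)/(k + 7)
s_(k+1) − s_k = 3**k*(3*k**3 + 32*k**2 + 92*k + 51)*factorial(k)/((k + 6)*(k + 7))
(s_(k+1) − s_k) − t_k = -3**(k + 1)*(3*k**2 + 20*k + 11)*factorial(k)/((k + 6)*(k + 7))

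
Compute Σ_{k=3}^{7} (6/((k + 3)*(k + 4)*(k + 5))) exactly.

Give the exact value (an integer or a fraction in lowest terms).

Σ = 15/308

r(k) = (k + 3)/(k + 6) after simplifying.
Take A(k)=k + 3, B(k)=k + 6, C(k)=1.
Key eq: (k + 3)·f(k+1) = (k + 5)·f(k) + (1).
From deg A=1, deg B=1, deg C=0: d=2.
Solve for f: f(k) = k*(k + 7)/24 (degree 2 ≤ 2).
R(k) = B(k−1)·f(k)/C(k) = k*(k + 5)*(k + 7)/24; s_k = R·t_k = k*(k + 7)/(4*(k + 3)*(k + 4)).
Δs = 6/(k**3 + 12*k**2 + 47*k + 60), as required.
Sum = s_(8) − s_(3); s_(8) = 5/22, s_(3) = 5/28 ⇒ 15/308.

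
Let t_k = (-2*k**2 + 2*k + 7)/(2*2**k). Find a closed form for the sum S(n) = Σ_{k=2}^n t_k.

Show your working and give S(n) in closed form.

S(n) = 2**(-n - 2)*(-9*2**n + 4*n**2 + 12*n + 2)

t_(k+1)/t_k = (k**2 + k - 7/2)/(2*k**2 - 2*k - 7).
A = 1/2, B = 1, C = k**2 - k - 7/2.
f must satisfy (1/2)·f(k+1) − (1)·f(k) = k**2 - k - 7/2.
d = 2 from the (0,0,2) case.
Solving with deg f ≤ 2: f(k) = -2*k**2 - 2*k + 3.
R(k) = B(k−1)·f(k)/C(k) = -2*(2*k**2 + 2*k - 3)/(2*k**2 - 2*k - 7); s_k = R·t_k = (2*k**2 + 2*k - 3)/2**k.
Check: Δs_k = (-2*k**2 + 2*k + 7)/(2*2**k). ✓
Evaluate: s_(n+1) = 2**(-n - 1)*(2*n**2 + 6*n + 1); subtract s_(2) = 9/4 ⇒ S(n) = 2**(-n - 2)*(-9*2**n + 4*n**2 + 12*n + 2).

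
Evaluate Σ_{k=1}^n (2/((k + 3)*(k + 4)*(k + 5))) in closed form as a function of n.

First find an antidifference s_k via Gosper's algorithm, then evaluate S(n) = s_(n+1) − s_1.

S(n) = n*(n + 9)/(20*(n**2 + 9*n + 20))

t_(k+1)/t_k = (k + 3)/(k + 6).
Factor: A=k + 3; B=k + 6; C=1.
Need (k + 3)·f(k+1) − (k + 5)·f(k) = 1.
Bound: deg f ≤ 2.
Solve for f: f(k) = k*(k + 7)/24 (degree 2 ≤ 2).
So s_k = (B(k−1)f/C)·t_k = (k*(k + 5)*(k + 7)/24)·t_k = k*(k + 7)/(12*(k + 3)*(k + 4)).
Check: Δs_k = 2/(k**3 + 12*k**2 + 47*k + 60). ✓
Σ_(k=1)^n t_k = s_(n+1) − s_(1) = ((n**2 + 9*n + 8)/(12*(n**2 + 9*n + 20))) − (1/30), i.e. n*(n + 9)/(20*(n**2 + 9*n + 20)).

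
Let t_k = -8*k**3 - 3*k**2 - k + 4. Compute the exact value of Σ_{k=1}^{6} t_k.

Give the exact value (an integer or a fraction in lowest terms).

Compute t_(k+1)/t_k: get (8*k**3 + 27*k**2 + 31*k + 8)/(8*k**3 + 3*k**2 + k - 4).
A = 1, B = 1, C = k**3 + 3*k**2/8 + k/8 - 1/2.
f must satisfy (1)·f(k+1) − (1)·f(k) = k**3 + 3*k**2/8 + k/8 - 1/2.
d = 4 from the (0,0,3) case.
A polynomial solution: f(k) = k*(2*k**3 - 3*k**2 + k - 4)/8.
So s_k = (B(k−1)f/C)·t_k = (k*(2*k**3 - 3*k**2 + k - 4)/(8*k**3 + 3*k**2 + k - 4))·t_k = k*(-2*k**3 + 3*k**2 - k + 4).
Verify: -8*k**3 - 3*k**2 - k + 4 matches t_k.
Sum = s_(7) − s_(1); s_(7) = -3794, s_(1) = 4 ⇒ -3798.

Σ = -3798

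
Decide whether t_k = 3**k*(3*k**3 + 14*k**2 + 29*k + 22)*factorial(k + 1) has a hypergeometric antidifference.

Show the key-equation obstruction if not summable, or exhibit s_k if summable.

r(k) = 3*(3*k**4 + 29*k**3 + 112*k**2 + 200*k + 136)/(3*k**3 + 14*k**2 + 29*k + 22) after simplifying.
So A=3*k + 6 and B=1, with C=k**3 + 14*k**2/3 + 29*k/3 + 22/3.
Need (3*k + 6)·f(k+1) − (1)·f(k) = k**3 + 14*k**2/3 + 29*k/3 + 22/3.
Degrees (1,0,3) ⇒ d ≤ 2.
Coefficient equations give f(k) = (k**2 + k + 2)/3.
Then R = B(k−1)f/C = (k**2 + k + 2)/(3*k**3 + 14*k**2 + 29*k + 22), so s_k = R(k)·t_k = 3**k*(k**2 + k + 2)*factorial(k + 1).
Δs = 3**k*(3*k**3 + 14*k**2 + 29*k + 22)*factorial(k + 1), as required.

Yes. s_k = 3**k*(k**2 + k + 2)*factorial(k + 1).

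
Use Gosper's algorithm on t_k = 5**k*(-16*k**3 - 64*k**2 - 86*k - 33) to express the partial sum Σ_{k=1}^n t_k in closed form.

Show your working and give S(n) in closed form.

t_(k+1)/t_k = 5*(16*k**3 + 112*k**2 + 262*k + 199)/(16*k**3 + 64*k**2 + 86*k + 33).
Take A(k)=5, B(k)=1, C(k)=k**3 + 4*k**2 + 43*k/8 + 33/16.
Solve (5)·f(k+1) − (1)·f(k) = k**3 + 4*k**2 + 43*k/8 + 33/16.
Bound: deg f ≤ 3.
Solve for f: f(k) = (4*k**3 + k**2 + 4*k - 3)/16 (degree 3 ≤ 3).
Then R = B(k−1)f/C = (4*k**3 + k**2 + 4*k - 3)/(16*k**3 + 64*k**2 + 86*k + 33), so s_k = R(k)·t_k = 5**k*(-4*k**3 - k**2 - 4*k + 3).
s_(k+1) − s_k = 5**k*(-16*k**3 - 64*k**2 - 86*k - 33) = t_k.
Σ_(k=1)^n t_k = s_(n+1) − s_(1) = (5**(n + 1)*(-4*n**3 - 13*n**2 - 18*n - 6)) − (-30), i.e. -20*5**n*n**3 - 65*5**n*n**2 - 90*5**n*n - 30*5**n + 30.

S(n) = -20*5**n*n**3 - 65*5**n*n**2 - 90*5**n*n - 30*5**n + 30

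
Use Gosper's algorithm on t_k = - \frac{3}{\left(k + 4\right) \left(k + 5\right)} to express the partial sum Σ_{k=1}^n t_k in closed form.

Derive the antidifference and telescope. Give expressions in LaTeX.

S(n) = - \frac{3 n}{5 n + 25}

Compute t_(k+1)/t_k: get (k + 4)/(k + 6).
A = k + 4, B = k + 6, C = 1.
Need (k + 4)·f(k+1) − (k + 5)·f(k) = 1.
deg f ≤ 1 (via 1,1,0).
Solving with deg f ≤ 1: f(k) = k/4.
R(k) = B(k−1)·f(k)/C(k) = k*(k + 5)/4; s_k = R·t_k = -3*k/(4*k + 16).
s_(k+1) − s_k = -3/(k**2 + 9*k + 20) = t_k.
Telescope: S(n) = s_(n+1) − s_(1) = 3*(-n - 1)/(4*(n + 5)) − (-3/20) = -3*n/(5*n + 25).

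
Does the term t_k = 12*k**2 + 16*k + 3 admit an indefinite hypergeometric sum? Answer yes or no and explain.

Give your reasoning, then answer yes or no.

Yes. s_k = k*(4*k**2 + 2*k - 3).

Compute t_(k+1)/t_k: get (12*k**2 + 40*k + 31)/(12*k**2 + 16*k + 3).
Gosper form: A/B · C(k+1)/C(k) with A=1, B=1, C=k**2 + 4*k/3 + 1/4.
f must satisfy (1)·f(k+1) − (1)·f(k) = k**2 + 4*k/3 + 1/4.
Degrees (0,0,2) ⇒ d ≤ 3.
Solve for f: f(k) = k*(4*k**2 + 2*k - 3)/12 (degree 3 ≤ 3).
Then R = B(k−1)f/C = k*(4*k**2 + 2*k - 3)/(12*k**2 + 16*k + 3), so s_k = R(k)·t_k = k*(4*k**2 + 2*k - 3).
s_(k+1) − s_k = 12*k**2 + 16*k + 3 = t_k.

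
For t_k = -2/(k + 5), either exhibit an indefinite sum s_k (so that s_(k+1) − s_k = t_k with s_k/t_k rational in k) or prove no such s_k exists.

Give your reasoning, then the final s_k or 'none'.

The ratio is (k + 5)/(k + 6).
Normal form (A,B,C) = (k + 5, k + 6, 1).
Key eq: (k + 5)·f(k+1) = (k + 5)·f(k) + (1).
Bound: deg f ≤ 0.
Write f(k) = c0. Then LHS − RHS = -1, requiring -1 = 0: contradictory. No certificate.

none — t_k is not Gosper-summable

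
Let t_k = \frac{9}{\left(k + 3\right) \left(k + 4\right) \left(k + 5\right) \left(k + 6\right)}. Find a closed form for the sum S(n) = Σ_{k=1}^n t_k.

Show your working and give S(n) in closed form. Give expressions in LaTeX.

Ratio r(k) = (k + 3)/(k + 7).
A = k + 3, B = k + 7, C = 1.
Solve (k + 3)·f(k+1) − (k + 6)·f(k) = 1.
deg f ≤ 3 (via 1,1,0).
Coefficient equations give f(k) = k*(k**2 + 12*k + 47)/180.
Get s_k = R·t_k = k*(k**2 + 12*k + 47)/(20*(k + 3)*(k + 4)*(k + 5)) with R(k) = B(k−1)f(k)/C(k) = k*(k + 6)*(k**2 + 12*k + 47)/180.
Verify: 9/(k**4 + 18*k**3 + 119*k**2 + 342*k + 360) matches t_k.
s_(n+1) = (n**3 + 15*n**2 + 74*n + 60)/(20*(n**3 + 15*n**2 + 74*n + 120)) and s_(1) = 1/40, so S(n) = n*(n**2 + 15*n + 74)/(40*(n**3 + 15*n**2 + 74*n + 120)).

S(n) = \frac{n \left(n^{2} + 15 n + 74\right)}{40 \left(n^{3} + 15 n^{2} + 74 n + 120\right)}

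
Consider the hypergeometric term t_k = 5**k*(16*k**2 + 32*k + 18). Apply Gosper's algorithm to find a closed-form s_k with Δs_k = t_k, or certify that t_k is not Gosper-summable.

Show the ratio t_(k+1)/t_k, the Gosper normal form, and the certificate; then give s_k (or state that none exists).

Compute t_(k+1)/t_k: get 5*(8*k**2 + 32*k + 33)/(8*k**2 + 16*k + 9).
Gosper form: A/B · C(k+1)/C(k) with A=5, B=1, C=k**2 + 2*k + 9/8.
Need (5)·f(k+1) − (1)·f(k) = k**2 + 2*k + 9/8.
d = 2 from the (0,0,2) case.
Match coefficients ⇒ f(k) = (2*k**2 - k + 1)/8.
So s_k = (B(k−1)f/C)·t_k = ((2*k**2 - k + 1)/(8*k**2 + 16*k + 9))·t_k = 2*5**k*(2*k**2 - k + 1).
Check: Δs_k = 5**k*(16*k**2 + 32*k + 18). ✓

s_k = 2*5**k*(2*k**2 - k + 1)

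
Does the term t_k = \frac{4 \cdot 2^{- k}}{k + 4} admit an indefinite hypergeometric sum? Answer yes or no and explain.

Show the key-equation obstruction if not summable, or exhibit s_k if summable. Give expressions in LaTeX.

No — negative degree bound, so no certificate f.

t_(k+1)/t_k = (k + 4)/(2*(k + 5)).
Normal form (A,B,C) = (k/2 + 2, k + 5, 1).
Need (k/2 + 2)·f(k+1) − (k + 4)·f(k) = 1.
Degrees (1,1,0) ⇒ d ≤ -1.
d = -1 < 0 ⇒ no nonzero polynomial f; not summable.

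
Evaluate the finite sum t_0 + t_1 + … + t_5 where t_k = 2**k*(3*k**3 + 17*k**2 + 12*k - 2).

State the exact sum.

t_(k+1)/t_k = 2*(3*k**3 + 26*k**2 + 55*k + 30)/(3*k**3 + 17*k**2 + 12*k - 2).
Gosper form: A/B · C(k+1)/C(k) with A=2, B=1, C=k**3 + 17*k**2/3 + 4*k - 2/3.
Solve (2)·f(k+1) − (1)·f(k) = k**3 + 17*k**2/3 + 4*k - 2/3.
deg f ≤ 3 (via 0,0,3).
Coefficient equations give f(k) = (3*k**3 - k**2 - 2*k - 2)/3.
Get s_k = R·t_k = 2**k*(3*k**3 - k**2 - 2*k - 2) with R(k) = B(k−1)f(k)/C(k) = (3*k**3 - k**2 - 2*k - 2)/((k + 1)*(3*k**2 + 14*k - 2)).
s_(k+1) − s_k = 2**k*(3*k**3 + 17*k**2 + 12*k - 2) = t_k.
Sum = s_(6) − s_(0); s_(6) = 38272, s_(0) = -2 ⇒ 38274.

Σ = 38274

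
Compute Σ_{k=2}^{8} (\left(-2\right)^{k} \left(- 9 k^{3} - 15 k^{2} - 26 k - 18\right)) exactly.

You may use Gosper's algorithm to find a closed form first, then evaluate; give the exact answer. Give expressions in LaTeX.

Σ = -1097848

Step 1: r(k) = 2*(-9*k**3 - 42*k**2 - 83*k - 68)/(9*k**3 + 15*k**2 + 26*k + 18).
Take A(k)=-2, B(k)=1, C(k)=k**3 + 5*k**2/3 + 26*k/9 + 2.
f must satisfy (-2)·f(k+1) − (1)·f(k) = k**3 + 5*k**2/3 + 26*k/9 + 2.
d = 3 from the (0,0,3) case.
Solve for f: f(k) = -(3*k**3 - k**2 + 4*k + 2)/9 (degree 3 ≤ 3).
So s_k = (B(k−1)f/C)·t_k = (-(3*k**3 - k**2 + 4*k + 2)/(9*k**3 + 15*k**2 + 26*k + 18))·t_k = (-2)**k*(3*k**3 - k**2 + 4*k + 2).
Δs = (-2)**k*(-9*k**3 - 15*k**2 - 26*k - 18), as required.
Telescoping: Σ = s_(9) − s_(2) = -1097728 − (120) = -1097848.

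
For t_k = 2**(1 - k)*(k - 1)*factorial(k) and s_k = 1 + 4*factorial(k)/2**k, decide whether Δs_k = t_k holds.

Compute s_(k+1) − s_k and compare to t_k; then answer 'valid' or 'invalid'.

Valid: the claim telescopes to t_k.

s_(k+1) = (2**k + 2*k*factorial(k) + 2*factorial(k))/2**k
s_(k+1) − s_k = 2**(1 - k)*(k - 1)*factorial(k)
(s_(k+1) − s_k) − t_k = 0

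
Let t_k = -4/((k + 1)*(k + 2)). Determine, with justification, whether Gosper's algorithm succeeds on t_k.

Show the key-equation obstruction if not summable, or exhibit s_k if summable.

Yes. s_k = -4*k/(k + 1).

Ratio r(k) = (k + 1)/(k + 3).
A = k + 1, B = k + 3, C = 1.
f must satisfy (k + 1)·f(k+1) − (k + 2)·f(k) = 1.
From deg A=1, deg B=1, deg C=0: d=1.
Coefficient equations give f(k) = k.
So s_k = (B(k−1)f/C)·t_k = (k*(k + 2))·t_k = -4*k/(k + 1).
Check: Δs_k = -4/(k**2 + 3*k + 2). ✓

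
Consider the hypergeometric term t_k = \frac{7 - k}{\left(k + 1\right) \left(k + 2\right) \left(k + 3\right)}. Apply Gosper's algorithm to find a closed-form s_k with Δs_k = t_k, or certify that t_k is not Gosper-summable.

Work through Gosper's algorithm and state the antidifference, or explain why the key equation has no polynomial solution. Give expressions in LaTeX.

Compute t_(k+1)/t_k: get (k - 6)*(k + 1)/((k - 7)*(k + 4)).
Gosper form: A/B · C(k+1)/C(k) with A=k + 1, B=k + 4, C=k - 7.
Need (k + 1)·f(k+1) − (k + 3)·f(k) = k - 7.
From deg A=1, deg B=1, deg C=1: d=2.
Match coefficients ⇒ f(k) = -k*(3*k + 11)/2.
Get s_k = R·t_k = k*(3*k + 11)/(2*(k + 1)*(k + 2)) with R(k) = B(k−1)f(k)/C(k) = -k*(k + 3)*(3*k + 11)/(2*(k - 7)).
Check: Δs_k = (7 - k)/(k**3 + 6*k**2 + 11*k + 6). ✓

s_k = \frac{k \left(3 k + 11\right)}{2 \left(k + 1\right) \left(k + 2\right)}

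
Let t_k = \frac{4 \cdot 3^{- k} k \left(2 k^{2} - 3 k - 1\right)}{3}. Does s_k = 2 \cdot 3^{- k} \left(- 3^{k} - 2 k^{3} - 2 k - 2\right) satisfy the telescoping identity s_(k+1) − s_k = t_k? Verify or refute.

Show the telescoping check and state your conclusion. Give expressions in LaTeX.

Valid — Δs_k = t_k.

s_(k+1) = 2*(-3*3**k - 2*k - 2*(k + 1)**3 - 4)/(3*3**k)
s_(k+1) − s_k = 4*k*(2*k**2 - 3*k - 1)/(3*3**k)
(s_(k+1) − s_k) − t_k = 0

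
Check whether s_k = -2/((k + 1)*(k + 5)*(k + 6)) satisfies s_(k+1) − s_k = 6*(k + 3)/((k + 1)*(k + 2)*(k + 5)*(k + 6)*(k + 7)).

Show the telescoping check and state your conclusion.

s_(k+1) = -2/((k + 2)*(k + 6)*(k + 7))
s_(k+1) − s_k = 6*(k + 3)/(k**5 + 21*k**4 + 163*k**3 + 567*k**2 + 844*k + 420)
(s_(k+1) − s_k) − t_k = 0

Valid — Δs_k = t_k.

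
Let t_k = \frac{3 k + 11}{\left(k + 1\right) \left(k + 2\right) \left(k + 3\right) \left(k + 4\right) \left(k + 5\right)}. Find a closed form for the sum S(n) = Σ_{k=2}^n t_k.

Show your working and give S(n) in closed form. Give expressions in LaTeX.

The ratio is (k + 1)*(3*k + 14)/((k + 6)*(3*k + 11)).
Factor: A=k + 1; B=k + 6; C=k + 11/3.
Solve (k + 1)·f(k+1) − (k + 5)·f(k) = k + 11/3.
From deg A=1, deg B=1, deg C=1: d=4.
Match coefficients ⇒ f(k) = k*(k + 3)*(k**2 + 7*k + 14)/24.
Get s_k = R·t_k = k*(k**2 + 7*k + 14)/(8*(k**3 + 7*k**2 + 14*k + 8)) with R(k) = B(k−1)f(k)/C(k) = k*(k + 3)*(k + 5)*(k**2 + 7*k + 14)/(8*(3*k + 11)).
s_(k+1) − s_k = (3*k + 11)/(k**5 + 15*k**4 + 85*k**3 + 225*k**2 + 274*k + 120) = t_k.
Telescope: S(n) = s_(n+1) − s_(2) = (n**3 + 10*n**2 + 31*n + 22)/(8*(n**3 + 10*n**2 + 31*n + 30)) − (1/9) = (n**3 + 10*n**2 + 31*n - 42)/(72*(n**3 + 10*n**2 + 31*n + 30)).

S(n) = \frac{n^{3} + 10 n^{2} + 31 n - 42}{72 \left(n^{3} + 10 n^{2} + 31 n + 30\right)}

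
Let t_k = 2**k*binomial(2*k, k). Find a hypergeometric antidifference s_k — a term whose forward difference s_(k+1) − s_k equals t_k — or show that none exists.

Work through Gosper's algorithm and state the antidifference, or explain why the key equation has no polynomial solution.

r(k) = 4*(2*k + 1)/(k + 1) after simplifying.
Take A(k)=8*k + 4, B(k)=k + 1, C(k)=1.
Need (8*k + 4)·f(k+1) − (k)·f(k) = 1.
Degrees (1,1,0) ⇒ d ≤ -1.
deg f ≤ -1 is impossible — no certificate.

none — t_k is not Gosper-summable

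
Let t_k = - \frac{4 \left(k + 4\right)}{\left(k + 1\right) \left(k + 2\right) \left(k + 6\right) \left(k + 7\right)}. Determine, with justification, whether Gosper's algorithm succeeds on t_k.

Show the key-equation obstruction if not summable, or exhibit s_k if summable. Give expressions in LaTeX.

Yes. s_k = \frac{k \left(- k - 7\right)}{3 \left(k^{2} + 7 k + 6\right)}.

Ratio r(k) = (k + 1)*(k + 5)*(k + 6)/((k + 3)*(k + 4)*(k + 8)).
Take A(k)=k + 1, B(k)=k + 8, C(k)=k**4 + 16*k**3 + 95*k**2 + 248*k + 240.
Solve (k + 1)·f(k+1) − (k + 7)·f(k) = k**4 + 16*k**3 + 95*k**2 + 248*k + 240.
d = 6 from the (1,1,4) case.
A polynomial solution: f(k) = k*(k + 2)*(k + 3)*(k + 4)*(k + 5)*(k + 7)/12.
R(k) = B(k−1)·f(k)/C(k) = k*(k + 2)*(k + 7)**2/(12*(k + 4)); s_k = R·t_k = k*(-k - 7)/(3*(k**2 + 7*k + 6)).
Verify: 4*(-k - 4)/(k**4 + 16*k**3 + 83*k**2 + 152*k + 84) matches t_k.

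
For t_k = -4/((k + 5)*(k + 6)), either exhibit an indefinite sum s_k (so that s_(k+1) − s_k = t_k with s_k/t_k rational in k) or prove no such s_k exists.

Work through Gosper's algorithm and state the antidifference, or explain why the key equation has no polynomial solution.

s_k = -4*k/(5*k + 25)

The ratio is (k + 5)/(k + 7).
A = k + 5, B = k + 7, C = 1.
Solve (k + 5)·f(k+1) − (k + 6)·f(k) = 1.
Bound: deg f ≤ 1.
Solving with deg f ≤ 1: f(k) = k/5.
So s_k = (B(k−1)f/C)·t_k = (k*(k + 6)/5)·t_k = -4*k/(5*k + 25).
Verify: -4/(k**2 + 11*k + 30) matches t_k.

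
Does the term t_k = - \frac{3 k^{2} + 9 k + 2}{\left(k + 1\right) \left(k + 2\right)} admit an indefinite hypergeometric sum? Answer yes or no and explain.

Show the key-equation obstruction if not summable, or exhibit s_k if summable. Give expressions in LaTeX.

t_(k+1)/t_k = (k + 1)*(9*k + 3*(k + 1)**2 + 11)/((k + 3)*(3*k**2 + 9*k + 2)).
Normal form (A,B,C) = (k + 1, k + 3, k**2 + 3*k + 2/3).
f must satisfy (k + 1)·f(k+1) − (k + 2)·f(k) = k**2 + 3*k + 2/3.
From deg A=1, deg B=1, deg C=2: d=2.
Solving with deg f ≤ 2: f(k) = k*(3*k - 1)/3.
R(k) = B(k−1)·f(k)/C(k) = k*(k + 2)*(3*k - 1)/(3*k**2 + 9*k + 2); s_k = R·t_k = k*(1 - 3*k)/(k + 1).
Verify: (-3*k**2 - 9*k - 2)/(k**2 + 3*k + 2) matches t_k.

Yes. s_k = \frac{k \left(1 - 3 k\right)}{k + 1}.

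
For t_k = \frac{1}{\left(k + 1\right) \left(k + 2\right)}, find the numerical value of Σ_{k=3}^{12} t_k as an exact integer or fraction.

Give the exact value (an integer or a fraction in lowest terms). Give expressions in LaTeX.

Σ = 5/28

Ratio r(k) = (k + 1)/(k + 3).
Take A(k)=k + 1, B(k)=k + 3, C(k)=1.
Key eq: (k + 1)·f(k+1) = (k + 2)·f(k) + (1).
d = 1 from the (1,1,0) case.
Coefficient equations give f(k) = k.
Then R = B(k−1)f/C = k*(k + 2), so s_k = R(k)·t_k = k/(k + 1).
Verify: 1/(k**2 + 3*k + 2) matches t_k.
Telescoping: Σ = s_(13) − s_(3) = 13/14 − (3/4) = 5/28.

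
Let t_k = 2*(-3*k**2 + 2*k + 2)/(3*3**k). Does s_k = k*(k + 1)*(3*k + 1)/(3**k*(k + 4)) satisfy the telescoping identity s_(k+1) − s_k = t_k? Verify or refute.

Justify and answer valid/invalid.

Invalid: residual (6*k**3 + 29*k**2 - 17*k - 16)/(3**k*(k**2 + 9*k + 20)) ≠ 0.

s_(k+1) = (k + 1)*(k + 2)*(3*k + 4)/(3*3**k*(k + 5))
s_(k+1) − s_k = (-6*k**4 - 32*k**3 + 7*k**2 + 65*k + 32)/(3*3**k*(k**2 + 9*k + 20))
(s_(k+1) − s_k) − t_k = (6*k**3 + 29*k**2 - 17*k - 16)/(3**k*(k**2 + 9*k + 20))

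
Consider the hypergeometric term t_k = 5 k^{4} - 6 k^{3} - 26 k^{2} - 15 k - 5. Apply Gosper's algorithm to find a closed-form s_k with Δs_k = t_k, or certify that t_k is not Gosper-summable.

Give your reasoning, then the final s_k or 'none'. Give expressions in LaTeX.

s_k = k \left(k^{4} - 4 k^{3} - 4 k^{2} + 4 k - 2\right)

r(k) = (5*k**4 + 14*k**3 - 14*k**2 - 65*k - 47)/(5*k**4 - 6*k**3 - 26*k**2 - 15*k - 5) after simplifying.
Normal form (A,B,C) = (1, 1, k**4 - 6*k**3/5 - 26*k**2/5 - 3*k - 1).
Key eq: (1)·f(k+1) = (1)·f(k) + (k**4 - 6*k**3/5 - 26*k**2/5 - 3*k - 1).
deg f ≤ 5 (via 0,0,4).
Match coefficients ⇒ f(k) = k*(k**4 - 4*k**3 - 4*k**2 + 4*k - 2)/5.
Certificate R = B(k−1)f/C = k*(k**4 - 4*k**3 - 4*k**2 + 4*k - 2)/(5*k**4 - 6*k**3 - 26*k**2 - 15*k - 5) gives s_k = k*(k**4 - 4*k**3 - 4*k**2 + 4*k - 2).
Δs = 5*k**4 - 6*k**3 - 26*k**2 - 15*k - 5, as required.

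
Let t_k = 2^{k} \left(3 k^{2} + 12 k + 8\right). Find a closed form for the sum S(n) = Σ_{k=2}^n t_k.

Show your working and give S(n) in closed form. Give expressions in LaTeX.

r(k) = 2*(3*k**2 + 18*k + 23)/(3*k**2 + 12*k + 8) after simplifying.
A = 2, B = 1, C = k**2 + 4*k + 8/3.
Solve (2)·f(k+1) − (1)·f(k) = k**2 + 4*k + 8/3.
d = 2 from the (0,0,2) case.
Coefficient equations give f(k) = (3*k**2 + 2)/3.
Get s_k = R·t_k = 2**k*(3*k**2 + 2) with R(k) = B(k−1)f(k)/C(k) = (3*k**2 + 2)/(3*k**2 + 12*k + 8).
Δs = 2**k*(3*k**2 + 12*k + 8), as required.
Telescope: S(n) = s_(n+1) − s_(2) = 2**(n + 1)*(3*n**2 + 6*n + 5) − (56) = 6*2**n*n**2 + 12*2**n*n + 10*2**n - 56.

S(n) = 6 \cdot 2^{n} n^{2} + 12 \cdot 2^{n} n + 10 \cdot 2^{n} - 56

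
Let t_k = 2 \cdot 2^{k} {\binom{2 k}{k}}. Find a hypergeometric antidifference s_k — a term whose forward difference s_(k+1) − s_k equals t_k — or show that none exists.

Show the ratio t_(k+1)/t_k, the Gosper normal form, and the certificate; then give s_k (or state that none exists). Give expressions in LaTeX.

none — t_k is not Gosper-summable

Compute t_(k+1)/t_k: get 4*(2*k + 1)/(k + 1).
A = 8*k + 4, B = k + 1, C = 1.
f must satisfy (8*k + 4)·f(k+1) − (k)·f(k) = 1.
Degrees (1,1,0) ⇒ d ≤ -1.
d = -1 < 0 ⇒ no nonzero polynomial f; not summable.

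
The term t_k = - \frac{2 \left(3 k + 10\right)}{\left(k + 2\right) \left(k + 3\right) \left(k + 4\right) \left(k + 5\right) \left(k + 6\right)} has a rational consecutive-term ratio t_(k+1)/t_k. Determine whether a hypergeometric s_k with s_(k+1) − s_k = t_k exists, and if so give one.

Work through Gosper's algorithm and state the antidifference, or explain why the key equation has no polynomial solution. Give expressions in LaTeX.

s_k = \frac{k \left(- k^{2} - 11 k - 38\right)}{20 \left(k^{3} + 11 k^{2} + 38 k + 40\right)}

t_(k+1)/t_k = (k + 2)*(3*k + 13)/((k + 7)*(3*k + 10)).
Take A(k)=k + 2, B(k)=k + 7, C(k)=k + 10/3.
Need (k + 2)·f(k+1) − (k + 6)·f(k) = k + 10/3.
Bound: deg f ≤ 4.
Coefficient equations give f(k) = k*(k + 3)*(k**2 + 11*k + 38)/120.
So s_k = (B(k−1)f/C)·t_k = (k*(k + 3)*(k + 6)*(k**2 + 11*k + 38)/(40*(3*k + 10)))·t_k = k*(-k**2 - 11*k - 38)/(20*(k**3 + 11*k**2 + 38*k + 40)).
s_(k+1) − s_k = 2*(-3*k - 10)/(k**5 + 20*k**4 + 155*k**3 + 580*k**2 + 1044*k + 720) = t_k.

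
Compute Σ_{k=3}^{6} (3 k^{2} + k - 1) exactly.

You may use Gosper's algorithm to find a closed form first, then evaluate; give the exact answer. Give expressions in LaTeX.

Compute t_(k+1)/t_k: get (k + 3*(k + 1)**2)/(3*k**2 + k - 1).
Gosper form: A/B · C(k+1)/C(k) with A=1, B=1, C=k**2 + k/3 - 1/3.
Key eq: (1)·f(k+1) = (1)·f(k) + (k**2 + k/3 - 1/3).
Degrees (0,0,2) ⇒ d ≤ 3.
Coefficient equations give f(k) = k*(k**2 - k - 1)/3.
Then R = B(k−1)f/C = k*(k**2 - k - 1)/(3*k**2 + k - 1), so s_k = R(k)·t_k = k*(k**2 - k - 1).
s_(k+1) − s_k = 3*k**2 + k - 1 = t_k.
Σ_(k=3)^(6) t_k = s_(7) − s_(3) = 287 − (15) = 272.

Σ = 272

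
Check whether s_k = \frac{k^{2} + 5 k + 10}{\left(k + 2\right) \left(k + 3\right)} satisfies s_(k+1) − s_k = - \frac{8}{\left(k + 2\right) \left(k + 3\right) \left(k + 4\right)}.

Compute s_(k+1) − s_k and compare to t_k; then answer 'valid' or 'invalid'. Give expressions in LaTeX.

valid (s_(k+1) − s_k reduces to t_k)

s_(k+1) = (5*k + (k + 1)**2 + 15)/((k + 3)*(k + 4))
s_(k+1) − s_k = -8/(k**3 + 9*k**2 + 26*k + 24)
(s_(k+1) − s_k) − t_k = 0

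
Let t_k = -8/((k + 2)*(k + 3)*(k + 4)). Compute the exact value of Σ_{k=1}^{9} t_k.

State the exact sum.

Σ = -4/13

Compute t_(k+1)/t_k: get (k + 2)/(k + 5).
A = k + 2, B = k + 5, C = 1.
Need (k + 2)·f(k+1) − (k + 4)·f(k) = 1.
Bound: deg f ≤ 2.
Match coefficients ⇒ f(k) = k*(k + 5)/12.
Then R = B(k−1)f/C = k*(k + 4)*(k + 5)/12, so s_k = R(k)·t_k = 2*k*(-k - 5)/(3*(k + 2)*(k + 3)).
Δs = -8/(k**3 + 9*k**2 + 26*k + 24), as required.
Σ_(k=1)^(9) t_k = s_(10) − s_(1) = -25/39 − (-1/3) = -4/13.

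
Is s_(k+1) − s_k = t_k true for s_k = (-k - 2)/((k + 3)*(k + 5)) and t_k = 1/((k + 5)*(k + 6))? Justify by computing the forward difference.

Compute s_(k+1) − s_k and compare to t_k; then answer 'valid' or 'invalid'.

Invalid: residual (-2*k - 9)/(k**4 + 18*k**3 + 119*k**2 + 342*k + 360) ≠ 0.

s_(k+1) = (-k - 3)/((k + 4)*(k + 6))
s_(k+1) − s_k = (k**2 + 5*k + 3)/(k**4 + 18*k**3 + 119*k**2 + 342*k + 360)
(s_(k+1) − s_k) − t_k = (-2*k - 9)/(k**4 + 18*k**3 + 119*k**2 + 342*k + 360)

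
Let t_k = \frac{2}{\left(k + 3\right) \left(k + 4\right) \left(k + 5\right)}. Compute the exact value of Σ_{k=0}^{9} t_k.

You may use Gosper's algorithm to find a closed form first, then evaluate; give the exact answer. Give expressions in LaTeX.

The ratio is (k + 3)/(k + 6).
A = k + 3, B = k + 6, C = 1.
Solve (k + 3)·f(k+1) − (k + 5)·f(k) = 1.
Bound: deg f ≤ 2.
Solving with deg f ≤ 2: f(k) = k*(k + 7)/24.
Get s_k = R·t_k = k*(k + 7)/(12*(k + 3)*(k + 4)) with R(k) = B(k−1)f(k)/C(k) = k*(k + 5)*(k + 7)/24.
Δs = 2/(k**3 + 12*k**2 + 47*k + 60), as required.
Telescoping: Σ = s_(10) − s_(0) = 85/1092 − (0) = 85/1092.

Σ = 85/1092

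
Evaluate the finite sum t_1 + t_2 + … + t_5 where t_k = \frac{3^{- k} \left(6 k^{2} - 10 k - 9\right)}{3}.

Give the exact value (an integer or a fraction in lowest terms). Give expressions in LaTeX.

Σ = -821/729

Step 1: r(k) = (6*k**2 + 2*k - 13)/(3*(6*k**2 - 10*k - 9)).
A = 1/3, B = 1, C = k**2 - 5*k/3 - 3/2.
Key eq: (1/3)·f(k+1) = (1)·f(k) + (k**2 - 5*k/3 - 3/2).
d = 2 from the (0,0,2) case.
Solving with deg f ≤ 2: f(k) = -(3*k**2 - 2*k - 4)/2.
Certificate R = B(k−1)f/C = -3*(3*k**2 - 2*k - 4)/(6*k**2 - 10*k - 9) gives s_k = (-3*k**2 + 2*k + 4)/3**k.
Verify: (6*k**2 - 10*k - 9)/(3*3**k) matches t_k.
Sum = s_(6) − s_(1); s_(6) = -92/729, s_(1) = 1 ⇒ -821/729.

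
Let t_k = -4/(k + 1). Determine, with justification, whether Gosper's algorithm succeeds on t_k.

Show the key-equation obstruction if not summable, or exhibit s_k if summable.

No — t_k has no hypergeometric antidifference.

t_(k+1)/t_k = (k + 1)/(k + 2).
A = k + 1, B = k + 2, C = 1.
Key eq: (k + 1)·f(k+1) = (k + 1)·f(k) + (1).
Bound: deg f ≤ 0.
Write f(k) = c0. Then LHS − RHS = -1, requiring -1 = 0: contradictory. No certificate.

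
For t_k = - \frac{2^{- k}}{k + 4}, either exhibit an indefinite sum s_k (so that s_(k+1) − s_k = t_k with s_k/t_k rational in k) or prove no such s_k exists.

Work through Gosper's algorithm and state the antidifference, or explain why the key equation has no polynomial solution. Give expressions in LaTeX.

The ratio is (k + 4)/(2*(k + 5)).
Take A(k)=k/2 + 2, B(k)=k + 5, C(k)=1.
Need (k/2 + 2)·f(k+1) − (k + 4)·f(k) = 1.
d = -1 from the (1,1,0) case.
d = -1 < 0 ⇒ no nonzero polynomial f; not summable.

no hypergeometric antidifference exists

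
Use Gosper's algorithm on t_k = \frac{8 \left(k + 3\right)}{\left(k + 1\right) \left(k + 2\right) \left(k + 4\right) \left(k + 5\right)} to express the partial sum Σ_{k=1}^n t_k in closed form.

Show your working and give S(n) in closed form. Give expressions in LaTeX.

S(n) = \frac{2 n \left(n + 7\right)}{5 \left(n^{2} + 7 n + 10\right)}

r(k) = (k + 1)*(k + 4)**2/((k + 3)**2*(k + 6)) after simplifying.
A = k + 1, B = k + 6, C = k**2 + 6*k + 9.
Solve (k + 1)·f(k+1) − (k + 5)·f(k) = k**2 + 6*k + 9.
Degrees (1,1,2) ⇒ d ≤ 4.
Coefficient equations give f(k) = k*(k + 2)*(k + 3)*(k + 5)/8.
R(k) = B(k−1)·f(k)/C(k) = k*(k + 2)*(k + 5)**2/(8*(k + 3)); s_k = R·t_k = k*(k + 5)/(k**2 + 5*k + 4).
Verify: 8*(k + 3)/(k**4 + 12*k**3 + 49*k**2 + 78*k + 40) matches t_k.
Evaluate: s_(n+1) = (n**2 + 7*n + 6)/(n**2 + 7*n + 10); subtract s_(1) = 3/5 ⇒ S(n) = 2*n*(n + 7)/(5*(n**2 + 7*n + 10)).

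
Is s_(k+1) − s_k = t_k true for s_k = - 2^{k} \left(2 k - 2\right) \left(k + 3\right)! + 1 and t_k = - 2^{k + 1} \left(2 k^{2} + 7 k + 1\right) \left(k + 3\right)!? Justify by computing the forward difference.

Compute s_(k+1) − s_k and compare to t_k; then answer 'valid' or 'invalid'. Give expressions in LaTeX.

Valid — Δs_k = t_k.

s_(k+1) = -2*2**(k + 1)*k*factorial(k + 4) + 1
s_(k+1) − s_k = -2**(k + 1)*(2*k**2 + 7*k + 1)*factorial(k + 3)
(s_(k+1) − s_k) − t_k = 0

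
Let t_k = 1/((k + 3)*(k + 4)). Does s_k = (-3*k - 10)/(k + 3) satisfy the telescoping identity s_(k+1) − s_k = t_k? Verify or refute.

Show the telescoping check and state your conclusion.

Valid: the claim telescopes to t_k.

s_(k+1) = (-3*k - 13)/(k + 4)
s_(k+1) − s_k = 1/(k**2 + 7*k + 12)
(s_(k+1) − s_k) − t_k = 0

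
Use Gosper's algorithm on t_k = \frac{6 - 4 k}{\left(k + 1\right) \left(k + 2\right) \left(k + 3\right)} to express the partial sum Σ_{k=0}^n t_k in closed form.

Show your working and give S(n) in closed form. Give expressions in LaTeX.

Step 1: r(k) = (k + 1)*(2*k - 1)/((k + 4)*(2*k - 3)).
Take A(k)=k + 1, B(k)=k + 4, C(k)=k - 3/2.
Key eq: (k + 1)·f(k+1) = (k + 3)·f(k) + (k - 3/2).
d = 2 from the (1,1,1) case.
Solving with deg f ≤ 2: f(k) = -k*(k + 11)/8.
Then R = B(k−1)f/C = -k*(k + 3)*(k + 11)/(4*(2*k - 3)), so s_k = R(k)·t_k = k*(k + 11)/(2*(k + 1)*(k + 2)).
Check: Δs_k = 2*(3 - 2*k)/(k**3 + 6*k**2 + 11*k + 6). ✓
Σ_(k=0)^n t_k = s_(n+1) − s_(0) = ((n**2 + 13*n + 12)/(2*(n**2 + 5*n + 6))) − (0), i.e. (n**2 + 13*n + 12)/(2*(n**2 + 5*n + 6)).

S(n) = \frac{n^{2} + 13 n + 12}{2 \left(n^{2} + 5 n + 6\right)}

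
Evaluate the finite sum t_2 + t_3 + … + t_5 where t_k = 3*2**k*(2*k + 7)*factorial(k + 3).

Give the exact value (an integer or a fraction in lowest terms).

Compute t_(k+1)/t_k: get 2*(k + 4)*(2*k + 9)/(2*k + 7).
Normal form (A,B,C) = (2*k + 8, 1, k + 7/2).
Set up (2*k + 8)·f(k+1) − (1)·f(k) − (k + 7/2) = 0.
d = 0 from the (1,0,1) case.
Solve for f: f(k) = 1/2 (degree 0 ≤ 0).
Then R = B(k−1)f/C = 1/(2*k + 7), so s_k = R(k)·t_k = 3*2**k*factorial(k + 3).
s_(k+1) − s_k = 3*2**k*(2*k + 7)*factorial(k + 3) = t_k.
Telescoping: Σ = s_(6) − s_(2) = 69672960 − (1440) = 69671520.

Σ = 69671520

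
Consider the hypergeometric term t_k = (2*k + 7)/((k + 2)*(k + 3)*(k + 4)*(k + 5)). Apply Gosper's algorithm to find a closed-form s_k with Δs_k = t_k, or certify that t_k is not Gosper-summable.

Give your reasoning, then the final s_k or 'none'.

s_k = k*(k + 6)/(8*(k**2 + 6*k + 8))

Step 1: r(k) = (k + 2)*(2*k + 9)/((k + 6)*(2*k + 7)).
A = k + 2, B = k + 6, C = k + 7/2.
Key eq: (k + 2)·f(k+1) = (k + 5)·f(k) + (k + 7/2).
Bound: deg f ≤ 3.
Coefficient equations give f(k) = k*(k + 3)*(k + 6)/16.
Certificate R = B(k−1)f/C = k*(k + 3)*(k + 5)*(k + 6)/(8*(2*k + 7)) gives s_k = k*(k + 6)/(8*(k**2 + 6*k + 8)).
s_(k+1) − s_k = (2*k + 7)/(k**4 + 14*k**3 + 71*k**2 + 154*k + 120) = t_k.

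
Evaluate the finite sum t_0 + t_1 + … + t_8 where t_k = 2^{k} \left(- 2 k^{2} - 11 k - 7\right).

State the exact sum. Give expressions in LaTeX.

Σ = -95235

r(k) = 2*(2*k**2 + 15*k + 20)/(2*k**2 + 11*k + 7) after simplifying.
Take A(k)=2, B(k)=1, C(k)=k**2 + 11*k/2 + 7/2.
Solve (2)·f(k+1) − (1)·f(k) = k**2 + 11*k/2 + 7/2.
Bound: deg f ≤ 2.
Coefficient equations give f(k) = (2*k**2 + 3*k - 3)/2.
So s_k = (B(k−1)f/C)·t_k = ((2*k**2 + 3*k - 3)/(2*k**2 + 11*k + 7))·t_k = 2**k*(-2*k**2 - 3*k + 3).
Check: Δs_k = 2**k*(-2*k**2 - 11*k - 7). ✓
Evaluate s at k=9 and k=0: -95232 and 3; difference -95235.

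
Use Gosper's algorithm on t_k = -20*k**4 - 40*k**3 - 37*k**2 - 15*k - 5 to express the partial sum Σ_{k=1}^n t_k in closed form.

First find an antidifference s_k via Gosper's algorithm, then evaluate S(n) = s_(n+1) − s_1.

t_(k+1)/t_k = (20*k**4 + 120*k**3 + 277*k**2 + 289*k + 117)/(20*k**4 + 40*k**3 + 37*k**2 + 15*k + 5).
Take A(k)=1, B(k)=1, C(k)=k**4 + 2*k**3 + 37*k**2/20 + 3*k/4 + 1/4.
Solve (1)·f(k+1) − (1)·f(k) = k**4 + 2*k**3 + 37*k**2/20 + 3*k/4 + 1/4.
Bound: deg f ≤ 5.
Match coefficients ⇒ f(k) = k*(4*k**4 - k**2 - k + 3)/20.
Then R = B(k−1)f/C = k*(4*k**4 - k**2 - k + 3)/(20*k**4 + 40*k**3 + 37*k**2 + 15*k + 5), so s_k = R(k)·t_k = k*(-4*k**4 + k**2 + k - 3).
s_(k+1) − s_k = -20*k**4 - 40*k**3 - 37*k**2 - 15*k - 5 = t_k.
Σ_(k=1)^n t_k = s_(n+1) − s_(1) = (-4*n**5 - 20*n**4 - 39*n**3 - 36*n**2 - 18*n - 5) − (-5), i.e. n*(-4*n**4 - 20*n**3 - 39*n**2 - 36*n - 18).

S(n) = n*(-4*n**4 - 20*n**3 - 39*n**2 - 36*n - 18)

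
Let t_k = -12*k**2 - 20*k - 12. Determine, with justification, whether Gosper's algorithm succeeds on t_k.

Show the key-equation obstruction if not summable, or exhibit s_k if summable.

Yes. s_k = 4*k*(-k**2 - k - 1).

Compute t_(k+1)/t_k: get (3*k**2 + 11*k + 11)/(3*k**2 + 5*k + 3).
Gosper form: A/B · C(k+1)/C(k) with A=1, B=1, C=k**2 + 5*k/3 + 1.
f must satisfy (1)·f(k+1) − (1)·f(k) = k**2 + 5*k/3 + 1.
From deg A=0, deg B=0, deg C=2: d=3.
A polynomial solution: f(k) = k*(k**2 + k + 1)/3.
Certificate R = B(k−1)f/C = k*(k**2 + k + 1)/(3*k**2 + 5*k + 3) gives s_k = 4*k*(-k**2 - k - 1).
Check: Δs_k = -12*k**2 - 20*k - 12. ✓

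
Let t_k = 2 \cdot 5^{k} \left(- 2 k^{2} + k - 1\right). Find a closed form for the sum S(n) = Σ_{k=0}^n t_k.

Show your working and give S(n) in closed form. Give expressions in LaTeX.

Step 1: r(k) = 5*(-k + 2*(k + 1)**2)/(2*k**2 - k + 1).
Take A(k)=5, B(k)=1, C(k)=k**2 - k/2 + 1/2.
Key eq: (5)·f(k+1) = (1)·f(k) + (k**2 - k/2 + 1/2).
deg f ≤ 2 (via 0,0,2).
Solve for f: f(k) = (k**2 - 3*k + 3)/4 (degree 2 ≤ 2).
R(k) = B(k−1)·f(k)/C(k) = (k**2 - 3*k + 3)/(2*(2*k**2 - k + 1)); s_k = R·t_k = 5**k*(-k**2 + 3*k - 3).
s_(k+1) − s_k = 2*5**k*(-2*k**2 + k - 1) = t_k.
Evaluate: s_(n+1) = 5**(n + 1)*(-n**2 + n - 1); subtract s_(0) = -3 ⇒ S(n) = -5**(n + 1)*n**2 + 5**(n + 1)*n - 5**(n + 1) + 3.

S(n) = - 5^{n + 1} n^{2} + 5^{n + 1} n - 5^{n + 1} + 3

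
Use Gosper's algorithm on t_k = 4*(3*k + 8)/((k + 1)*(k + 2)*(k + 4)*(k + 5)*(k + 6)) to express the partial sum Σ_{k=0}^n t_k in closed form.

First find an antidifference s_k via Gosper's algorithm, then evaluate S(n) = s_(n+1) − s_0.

S(n) = (n**3 + 13*n**2 + 52*n + 40)/(5*(n**3 + 13*n**2 + 52*n + 60))

t_(k+1)/t_k = (k + 1)*(k + 4)*(3*k + 11)/((k + 3)*(k + 7)*(3*k + 8)).
A = k + 1, B = k + 7, C = k**2 + 17*k/3 + 8.
f must satisfy (k + 1)·f(k+1) − (k + 6)·f(k) = k**2 + 17*k/3 + 8.
Bound: deg f ≤ 5.
Coefficient equations give f(k) = k*(k + 2)*(k + 3)*(k**2 + 10*k + 29)/60.
Certificate R = B(k−1)f/C = k*(k + 2)*(k + 6)*(k**2 + 10*k + 29)/(20*(3*k + 8)) gives s_k = k*(k**2 + 10*k + 29)/(5*(k**3 + 10*k**2 + 29*k + 20)).
Δs = 4*(3*k + 8)/(k**5 + 18*k**4 + 121*k**3 + 372*k**2 + 508*k + 240), as required.
Σ_(k=0)^n t_k = s_(n+1) − s_(0) = ((n**3 + 13*n**2 + 52*n + 40)/(5*(n**3 + 13*n**2 + 52*n + 60))) − (0), i.e. (n**3 + 13*n**2 + 52*n + 40)/(5*(n**3 + 13*n**2 + 52*n + 60)).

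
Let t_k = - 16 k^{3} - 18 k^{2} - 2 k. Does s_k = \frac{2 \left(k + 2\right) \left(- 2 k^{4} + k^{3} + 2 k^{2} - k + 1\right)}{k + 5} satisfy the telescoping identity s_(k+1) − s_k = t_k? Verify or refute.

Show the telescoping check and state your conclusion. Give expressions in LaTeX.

s_(k+1) = 2*(-2*k**5 - 13*k**4 - 28*k**3 - 23*k**2 - 5*k + 3)/(k + 6)
s_(k+1) − s_k = 2*(-8*k**5 - 79*k**4 - 190*k**3 - 137*k**2 - 18*k + 3)/(k**2 + 11*k + 30)
(s_(k+1) − s_k) − t_k = 6*(6*k**4 + 50*k**3 + 48*k**2 + 4*k + 1)/(k**2 + 11*k + 30)

Invalid: residual \frac{6 \left(6 k^{4} + 50 k^{3} + 48 k^{2} + 4 k + 1\right)}{k^{2} + 11 k + 30} ≠ 0.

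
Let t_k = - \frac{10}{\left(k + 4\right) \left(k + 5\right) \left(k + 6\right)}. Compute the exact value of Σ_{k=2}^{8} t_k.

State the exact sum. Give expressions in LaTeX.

Σ = -25/273

Step 1: r(k) = (k + 4)/(k + 7).
Gosper form: A/B · C(k+1)/C(k) with A=k + 4, B=k + 7, C=1.
Key eq: (k + 4)·f(k+1) = (k + 6)·f(k) + (1).
deg f ≤ 2 (via 1,1,0).
Solving with deg f ≤ 2: f(k) = k*(k + 9)/40.
R(k) = B(k−1)·f(k)/C(k) = k*(k + 6)*(k + 9)/40; s_k = R·t_k = k*(-k - 9)/(4*(k + 4)*(k + 5)).
s_(k+1) − s_k = -10/(k**3 + 15*k**2 + 74*k + 120) = t_k.
Σ_(k=2)^(8) t_k = s_(9) − s_(2) = -81/364 − (-11/84) = -25/273.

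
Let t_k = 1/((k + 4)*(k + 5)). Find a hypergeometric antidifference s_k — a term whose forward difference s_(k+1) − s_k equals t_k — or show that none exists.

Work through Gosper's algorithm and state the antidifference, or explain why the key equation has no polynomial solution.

Ratio r(k) = (k + 4)/(k + 6).
Normal form (A,B,C) = (k + 4, k + 6, 1).
Set up (k + 4)·f(k+1) − (k + 5)·f(k) − (1) = 0.
Degrees (1,1,0) ⇒ d ≤ 1.
A polynomial solution: f(k) = k/4.
Certificate R = B(k−1)f/C = k*(k + 5)/4 gives s_k = k/(4*(k + 4)).
Δs = 1/(k**2 + 9*k + 20), as required.

s_k = k/(4*(k + 4))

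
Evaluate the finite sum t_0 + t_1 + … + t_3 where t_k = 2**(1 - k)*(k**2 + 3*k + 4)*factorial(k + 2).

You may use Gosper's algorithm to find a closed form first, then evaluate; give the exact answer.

Σ = 892

t_(k+1)/t_k = (k + 3)*(3*k + (k + 1)**2 + 7)/(2*(k**2 + 3*k + 4)).
Normal form (A,B,C) = (k/2 + 3/2, 1, k**2 + 3*k + 4).
f must satisfy (k/2 + 3/2)·f(k+1) − (1)·f(k) = k**2 + 3*k + 4.
deg f ≤ 1 (via 1,0,2).
Coefficient equations give f(k) = 2*(k + 1).
So s_k = (B(k−1)f/C)·t_k = (2*(k + 1)/(k**2 + 3*k + 4))·t_k = 2**(2 - k)*(k + 1)*factorial(k + 2).
Verify: 2**(1 - k)*(k**2 + 3*k + 4)*factorial(k + 2) matches t_k.
Σ_(k=0)^(3) t_k = s_(4) − s_(0) = 900 − (8) = 892.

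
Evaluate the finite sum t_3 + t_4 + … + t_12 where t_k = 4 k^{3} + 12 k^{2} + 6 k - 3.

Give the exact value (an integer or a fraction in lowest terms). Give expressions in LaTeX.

r(k) = (4*k**3 + 24*k**2 + 42*k + 19)/(4*k**3 + 12*k**2 + 6*k - 3) after simplifying.
So A=1 and B=1, with C=k**3 + 3*k**2 + 3*k/2 - 3/4.
Set up (1)·f(k+1) − (1)·f(k) − (k**3 + 3*k**2 + 3*k/2 - 3/4) = 0.
From deg A=0, deg B=0, deg C=3: d=4.
Solving with deg f ≤ 4: f(k) = k*(k + 2)*(k**2 - 2)/4.
Certificate R = B(k−1)f/C = k*(k + 2)*(k**2 - 2)/(4*k**3 + 12*k**2 + 6*k - 3) gives s_k = k*(k**3 + 2*k**2 - 2*k - 4).
Verify: 4*k**3 + 12*k**2 + 6*k - 3 matches t_k.
Evaluate s at k=13 and k=3: 32565 and 105; difference 32460.

Σ = 32460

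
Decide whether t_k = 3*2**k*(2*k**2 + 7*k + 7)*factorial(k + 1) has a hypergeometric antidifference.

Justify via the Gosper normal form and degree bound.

Yes. s_k = 3*2**k*(k + 1)*factorial(k + 1).

r(k) = 2*(2*k**3 + 15*k**2 + 38*k + 32)/(2*k**2 + 7*k + 7) after simplifying.
Normal form (A,B,C) = (2*k + 4, 1, k**2 + 7*k/2 + 7/2).
Need (2*k + 4)·f(k+1) − (1)·f(k) = k**2 + 7*k/2 + 7/2.
From deg A=1, deg B=0, deg C=2: d=1.
Solve for f: f(k) = (k + 1)/2 (degree 1 ≤ 1).
R(k) = B(k−1)·f(k)/C(k) = (k + 1)/(2*k**2 + 7*k + 7); s_k = R·t_k = 3*2**k*(k + 1)*factorial(k + 1).
Verify: 3*2**k*(2*k**2 + 7*k + 7)*factorial(k + 1) matches t_k.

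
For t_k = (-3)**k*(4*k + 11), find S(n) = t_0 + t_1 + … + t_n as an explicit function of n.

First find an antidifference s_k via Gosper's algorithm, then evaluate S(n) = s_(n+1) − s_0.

Ratio r(k) = 3*(-4*k - 15)/(4*k + 11).
Normal form (A,B,C) = (-3, 1, k + 11/4).
Set up (-3)·f(k+1) − (1)·f(k) − (k + 11/4) = 0.
Bound: deg f ≤ 1.
Solve for f: f(k) = -(k + 2)/4 (degree 1 ≤ 1).
R(k) = B(k−1)·f(k)/C(k) = -(k + 2)/(4*k + 11); s_k = R·t_k = (-3)**k*(-k - 2).
Verify: (-3)**k*(4*k + 11) matches t_k.
Σ_(k=0)^n t_k = s_(n+1) − s_(0) = (3*(-3)**n*(n + 3)) − (-2), i.e. -(-3)**(n + 1)*n + (-3)**(n + 2) + 2.

S(n) = -(-3)**(n + 1)*n + (-3)**(n + 2) + 2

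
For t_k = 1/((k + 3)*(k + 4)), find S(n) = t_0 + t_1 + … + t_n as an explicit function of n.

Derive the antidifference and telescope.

S(n) = (n + 1)/(3*(n + 4))

t_(k+1)/t_k = (k + 3)/(k + 5).
Gosper form: A/B · C(k+1)/C(k) with A=k + 3, B=k + 5, C=1.
Key eq: (k + 3)·f(k+1) = (k + 4)·f(k) + (1).
d = 1 from the (1,1,0) case.
Coefficient equations give f(k) = k/3.
Certificate R = B(k−1)f/C = k*(k + 4)/3 gives s_k = k/(3*(k + 3)).
Verify: 1/(k**2 + 7*k + 12) matches t_k.
Σ_(k=0)^n t_k = s_(n+1) − s_(0) = ((n + 1)/(3*(n + 4))) − (0), i.e. (n + 1)/(3*(n + 4)).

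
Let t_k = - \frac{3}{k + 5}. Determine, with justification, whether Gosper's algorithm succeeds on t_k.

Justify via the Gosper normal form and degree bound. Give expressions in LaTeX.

t_(k+1)/t_k = (k + 5)/(k + 6).
Factor: A=k + 5; B=k + 6; C=1.
Set up (k + 5)·f(k+1) − (k + 5)·f(k) − (1) = 0.
From deg A=1, deg B=1, deg C=0: d=0.
Write f(k) = c0. Then LHS − RHS = -1, requiring -1 = 0: contradictory. No certificate.

No. Not Gosper-summable.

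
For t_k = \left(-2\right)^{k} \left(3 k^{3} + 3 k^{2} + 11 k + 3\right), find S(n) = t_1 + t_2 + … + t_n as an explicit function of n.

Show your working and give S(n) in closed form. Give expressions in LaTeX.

S(n) = 2 \left(-2\right)^{n} n^{3} + 4 \left(-2\right)^{n} n^{2} + 8 \left(-2\right)^{n} n + 4 \left(-2\right)^{n} - 4

Step 1: r(k) = 2*(-3*k**3 - 12*k**2 - 26*k - 20)/(3*k**3 + 3*k**2 + 11*k + 3).
Normal form (A,B,C) = (-2, 1, k**3 + k**2 + 11*k/3 + 1).
Set up (-2)·f(k+1) − (1)·f(k) − (k**3 + k**2 + 11*k/3 + 1) = 0.
From deg A=0, deg B=0, deg C=3: d=3.
Match coefficients ⇒ f(k) = -(k**3 - k**2 + 3*k - 1)/3.
R(k) = B(k−1)·f(k)/C(k) = -(k**3 - k**2 + 3*k - 1)/(3*k**3 + 3*k**2 + 11*k + 3); s_k = R·t_k = (-2)**k*(-k**3 + k**2 - 3*k + 1).
s_(k+1) − s_k = (-2)**k*(3*k**3 + 3*k**2 + 11*k + 3) = t_k.
Σ_(k=1)^n t_k = s_(n+1) − s_(1) = (2*(-2)**n*(n**3 + 2*n**2 + 4*n + 2)) − (4), i.e. 2*(-2)**n*n**3 + 4*(-2)**n*n**2 + 8*(-2)**n*n + 4*(-2)**n - 4.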